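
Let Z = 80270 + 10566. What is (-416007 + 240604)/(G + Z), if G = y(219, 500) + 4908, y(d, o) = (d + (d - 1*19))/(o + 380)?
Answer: -154354640/84255139 ≈ -1.8320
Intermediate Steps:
Z = 90836
y(d, o) = (-19 + 2*d)/(380 + o) (y(d, o) = (d + (d - 19))/(380 + o) = (d + (-19 + d))/(380 + o) = (-19 + 2*d)/(380 + o))
G = 4319459/880 (G = (-19 + 2*219)/(380 + 500) + 4908 = (-19 + 438)/880 + 4908 = (1/880)*419 + 4908 = 419/880 + 4908 = 4319459/880 ≈ 4908.5)
(-416007 + 240604)/(G + Z) = (-416007 + 240604)/(4319459/880 + 90836) = -175403/84255139/880 = -175403*880/84255139 = -154354640/84255139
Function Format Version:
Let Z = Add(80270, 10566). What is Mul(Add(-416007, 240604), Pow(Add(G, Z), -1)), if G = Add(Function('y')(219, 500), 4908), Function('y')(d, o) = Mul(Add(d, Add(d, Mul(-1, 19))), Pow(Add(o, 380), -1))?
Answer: Rational(-154354640, 84255139) ≈ -1.8320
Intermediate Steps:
Z = 90836
Function('y')(d, o) = Mul(Pow(Add(380, o), -1), Add(-19, Mul(2, d))) (Function('y')(d, o) = Mul(Add(d, Add(d, -19)), Pow(Add(380, o), -1)) = Mul(Add(d, Add(-19, d)), Pow(Add(380, o), -1)) = Mul(Add(-19, Mul(2, d)), Pow(Add(380, o), -1)) = Mul(Pow(Add(380, o), -1), Add(-19, Mul(2, d))))
G = Rational(4319459, 880) (G = Add(Mul(Pow(Add(380, 500), -1), Add(-19, Mul(2, 219))), 4908) = Add(Mul(Pow(880, -1), Add(-19, 438)), 4908) = Add(Mul(Rational(1, 880), 419), 4908) = Add(Rational(419, 880), 4908) = Rational(4319459, 880) ≈ 4908.5)
Mul(Add(-416007, 240604), Pow(Add(G, Z), -1)) = Mul(Add(-416007, 240604), Pow(Add(Rational(4319459, 880), 90836), -1)) = Mul(-175403, Pow(Rational(84255139, 880), -1)) = Mul(-175403, Rational(880, 84255139)) = Rational(-154354640, 84255139)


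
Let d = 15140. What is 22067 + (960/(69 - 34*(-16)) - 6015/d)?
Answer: 40962140429/1856164 ≈ 22068.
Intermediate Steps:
22067 + (960/(69 - 34*(-16)) - 6015/d) = 22067 + (960/(69 - 34*(-16)) - 6015/15140) = 22067 + (960/(69 + 544) - 6015*1/15140) = 22067 + (960/613 - 1203/3028) = 22067 + 2169441/1856164 = 40962140429/1856164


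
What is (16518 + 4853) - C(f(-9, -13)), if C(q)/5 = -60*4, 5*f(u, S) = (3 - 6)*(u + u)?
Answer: 22571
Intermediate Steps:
f(u, S) = -6*u/5 (f(u, S) = ((3 - 6)*(u + u))/5 = (-6*u)/5 = -6*u/5)
C(q) = -1200 (C(q) = 5*(-60*4) = 5*(-20*12) = 5*(-240) = -1200)
(16518 + 4853) - C(f(-9, -13)) = (16518 + 4853) - 1*(-1200) = 21371 + 1200 = 22571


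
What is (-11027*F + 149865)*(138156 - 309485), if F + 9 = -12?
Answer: -65350363128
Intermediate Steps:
F = -21 (F = -9 - 12 = -21)
(-11027*F + 149865)*(138156 - 309485) = (-11027*(-21) + 149865)*(138156 - 309485) = (231567 + 149865)*(-171329) = 381432*(-171329) = -65350363128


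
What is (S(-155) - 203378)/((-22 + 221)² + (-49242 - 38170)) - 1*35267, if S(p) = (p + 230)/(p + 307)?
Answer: -256263968243/7267272 ≈ -35263.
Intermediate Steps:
S(p) = (230 + p)/(307 + p)
(S(-155) - 203378)/((-22 + 221)² + (-49242 - 38170)) - 1*35267 = ((230 - 155)/(307 - 155) - 203378)/((-22 + 221)² + (-49242 - 38170)) - 1*35267 = (75/152 - 203378)/(199² - 87412) - 35267 = ((1/152)*75 - 203378)/(39601 - 87412) - 35267 = (75/152 - 203378)/(-47811) - 35267 = -30913381/152*(-1/47811) - 35267 = 30913381/7267272 - 35267 = -256263968243/7267272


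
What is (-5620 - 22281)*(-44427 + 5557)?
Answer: 1084511870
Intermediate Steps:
(-5620 - 22281)*(-44427 + 5557) = -27901*(-38870) = 1084511870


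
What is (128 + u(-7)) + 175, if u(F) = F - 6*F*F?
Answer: 2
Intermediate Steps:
u(F) = F - 6*F²
(128 + u(-7)) + 175 = (128 - 7*(1 - 6*(-7))) + 175 = (128 - 7*(1 + 42)) + 175 = (128 - 7*43) + 175 = (128 - 301) + 175 = -173 + 175 = 2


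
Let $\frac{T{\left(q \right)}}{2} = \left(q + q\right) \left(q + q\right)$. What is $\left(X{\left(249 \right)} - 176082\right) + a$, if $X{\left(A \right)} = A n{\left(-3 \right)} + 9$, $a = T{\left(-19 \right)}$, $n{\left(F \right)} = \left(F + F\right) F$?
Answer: $-168703$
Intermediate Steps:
$n{\left(F \right)} = 2 F^{2}$ ($n{\left(F \right)} = 2 F F = 2 F^{2}$)
$T{\left(q \right)} = 8 q^{2}$ ($T{\left(q \right)} = 2 \left(q + q\right) \left(q + q\right) = 2 \cdot 2 q 2 q = 2 \cdot 4 q^{2} = 8 q^{2}$)
$a = 2888$ ($a = 8 \left(-19\right)^{2} = 8 \cdot 361 = 2888$)
$X{\left(A \right)} = 9 + 18 A$ ($X{\left(A \right)} = A 2 \left(-3\right)^{2} + 9 = A 2 \cdot 9 + 9 = A 18 + 9 = 18 A + 9 = 9 + 18 A$)
$\left(X{\left(249 \right)} - 176082\right) + a = \left(\left(9 + 18 \cdot 249\right) - 176082\right) + 2888 = \left(\left(9 + 4482\right) - 176082\right) + 2888 = \left(4491 - 176082\right) + 2888 = -171591 + 2888 = -168703$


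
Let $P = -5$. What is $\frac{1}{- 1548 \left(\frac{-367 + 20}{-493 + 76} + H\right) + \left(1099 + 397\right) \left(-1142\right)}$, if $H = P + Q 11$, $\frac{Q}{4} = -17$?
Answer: $- \frac{139}{75626584} \approx -1.838 \cdot 10^{-6}$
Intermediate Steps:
$Q = -68$ ($Q = 4 \left(-17\right) = -68$)
$H = -753$ ($H = -5 - 748 = -753$)
$\frac{1}{- 1548 \left(\frac{-367 + 20}{-493 + 76} + H\right) + \left(1099 + 397\right) \left(-1142\right)} = \frac{1}{- 1548 \left(\frac{-367 + 20}{-493 + 76} - 753\right) + \left(1099 + 397\right) \left(-1142\right)} = \frac{1}{- 1548 \left(- \frac{347}{-417} - 753\right) + 1496 \left(-1142\right)} = \frac{1}{- 1548 \left(\left(-347\right) \left(- \frac{1}{417}\right) - 753\right) - 1708432} = \frac{1}{- 1548 \left(\frac{347}{417} - 753\right) - 1708432} = \frac{1}{\left(-1548\right) \left(- \frac{313654}{417}\right) - 1708432} = \frac{1}{\frac{161845464}{139} - 1708432} = \frac{1}{- \frac{75626584}{139}} = - \frac{139}{75626584}$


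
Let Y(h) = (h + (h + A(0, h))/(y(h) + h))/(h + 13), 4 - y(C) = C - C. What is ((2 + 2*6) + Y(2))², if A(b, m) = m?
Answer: 407044/2025 ≈ 201.01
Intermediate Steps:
y(C) = 4 (y(C) = 4 - (C - C) = 4 - 1*0 = 4 + 0 = 4)
Y(h) = (h + 2*h/(4 + h))/(13 + h) (Y(h) = (h + (h + h)/(4 + h))/(h + 13) = (h + (2*h)/(4 + h))/(13 + h) = (h + 2*h/(4 + h))/(13 + h))
((2 + 2*6) + Y(2))² = ((2 + 2*6) + 2*(6 + 2)/(52 + 2² + 17*2))² = ((2 + 12) + 2*8/(52 + 4 + 34))² = (14 + 2*8/90)² = (14 + 2*(1/90)*8)² = (14 + 8/45)² = (638/45)² = 407044/2025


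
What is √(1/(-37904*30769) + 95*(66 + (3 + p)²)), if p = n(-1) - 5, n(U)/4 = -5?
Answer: √4441842574925344264239/291567044 ≈ 228.58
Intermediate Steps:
n(U) = -20 (n(U) = 4*(-5) = -20)
p = -25 (p = -20 - 5 = -25)
√(1/(-37904*30769) + 95*(66 + (3 + p)²)) = √(1/(-37904*30769) + 95*(66 + (3 - 25)²)) = √(-1/37904*1/30769 + 95*(66 + (-22)²)) = √(-1/1166268176 + 95*(66 + 484)) = √(-1/1166268176 + 95*550) = √(-1/1166268176 + 52250) = √(60937512195999/1166268176) = √4441842574925344264239/291567044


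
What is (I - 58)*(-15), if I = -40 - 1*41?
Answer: 2085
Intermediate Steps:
I = -81 (I = -40 - 41 = -81)
(I - 58)*(-15) = (-81 - 58)*(-15) = -139*(-15) = 2085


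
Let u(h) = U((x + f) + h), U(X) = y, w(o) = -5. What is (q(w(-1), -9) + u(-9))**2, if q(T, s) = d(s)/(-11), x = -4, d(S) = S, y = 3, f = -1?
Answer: 1764/121 ≈ 14.579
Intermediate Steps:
U(X) = 3
u(h) = 3
q(T, s) = -s/11 (q(T, s) = s/(-11) = s*(-1/11) = -s/11)
(q(w(-1), -9) + u(-9))**2 = (-1/11*(-9) + 3)**2 = (9/11 + 3)**2 = (42/11)**2 = 1764/121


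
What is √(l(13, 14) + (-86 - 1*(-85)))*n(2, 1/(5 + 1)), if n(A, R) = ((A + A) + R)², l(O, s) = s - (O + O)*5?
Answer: 625*I*√13/12 ≈ 187.79*I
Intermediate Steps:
l(O, s) = s - 10*O (l(O, s) = s - 2*O*5 = s - 10*O)
n(A, R) = (R + 2*A)² (n(A, R) = (2*A + R)² = (R + 2*A)²)
√(l(13, 14) + (-86 - 1*(-85)))*n(2, 1/(5 + 1)) = √((14 - 10*13) + (-86 - 1*(-85)))*(1/(5 + 1) + 2*2)² = √((14 - 130) + (-86 + 85))*(1/6 + 4)² = √(-116 - 1)*(⅙ + 4)² = √(-117)*(25/6)² = (3*I*√13)*(625/36) = 625*I*√13/12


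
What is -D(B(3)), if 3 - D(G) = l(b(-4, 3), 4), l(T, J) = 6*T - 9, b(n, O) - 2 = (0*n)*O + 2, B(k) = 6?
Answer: 12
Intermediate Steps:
b(n, O) = 4 (b(n, O) = 2 + ((0*n)*O + 2) = 2 + (0*O + 2) = 2 + (0 + 2) = 2 + 2 = 4)
l(T, J) = -9 + 6*T
D(G) = -12 (D(G) = 3 - (-9 + 6*4) = 3 - (-9 + 24) = 3 - 1*15 = 3 - 15 = -12)
-D(B(3)) = -1*(-12) = 12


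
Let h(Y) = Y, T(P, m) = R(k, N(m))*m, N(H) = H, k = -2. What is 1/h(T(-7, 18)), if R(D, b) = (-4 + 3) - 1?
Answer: -1/36 ≈ -0.027778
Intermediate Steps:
R(D, b) = -2 (R(D, b) = -1 - 1 = -2)
T(P, m) = -2*m
1/h(T(-7, 18)) = 1/(-2*18) = 1/(-36) = -1/36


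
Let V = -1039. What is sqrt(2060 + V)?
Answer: sqrt(1021) ≈ 31.953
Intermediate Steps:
sqrt(2060 + V) = sqrt(2060 - 1039) = sqrt(1021)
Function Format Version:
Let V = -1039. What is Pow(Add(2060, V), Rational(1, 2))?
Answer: Pow(1021, Rational(1, 2)) ≈ 31.953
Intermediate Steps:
Pow(Add(2060, V), Rational(1, 2)) = Pow(Add(2060, -1039), Rational(1, 2)) = Pow(1021, Rational(1, 2))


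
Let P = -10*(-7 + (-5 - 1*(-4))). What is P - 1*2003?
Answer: -1923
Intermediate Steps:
P = 80 (P = -10*(-7 + (-5 + 4)) = -10*(-7 - 1) = -10*(-8) = 80)
P - 1*2003 = 80 - 1*2003 = 80 - 2003 = -1923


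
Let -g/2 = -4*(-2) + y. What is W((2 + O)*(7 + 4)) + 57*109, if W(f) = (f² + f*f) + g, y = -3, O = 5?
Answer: 18061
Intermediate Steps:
g = -10 (g = -2*(-4*(-2) - 3) = -2*(8 - 3) = -2*5 = -10)
W(f) = -10 + 2*f² (W(f) = (f² + f*f) - 10 = (f² + f²) - 10 = 2*f² - 10 = -10 + 2*f²)
W((2 + O)*(7 + 4)) + 57*109 = (-10 + 2*((2 + 5)*(7 + 4))²) + 57*109 = (-10 + 2*(7*11)²) + 6213 = (-10 + 2*77²) + 6213 = (-10 + 2*5929) + 6213 = (-10 + 11858) + 6213 = 11848 + 6213 = 18061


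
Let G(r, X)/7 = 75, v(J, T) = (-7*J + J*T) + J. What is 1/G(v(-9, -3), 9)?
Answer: 1/525 ≈ 0.0019048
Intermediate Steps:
v(J, T) = -6*J + J*T
G(r, X) = 525 (G(r, X) = 7*75 = 525)
1/G(v(-9, -3), 9) = 1/525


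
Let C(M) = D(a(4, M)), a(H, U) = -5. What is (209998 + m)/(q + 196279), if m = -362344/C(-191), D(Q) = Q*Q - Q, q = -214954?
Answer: -2968798/280125 ≈ -10.598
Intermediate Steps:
D(Q) = Q**2 - Q
C(M) = 30 (C(M) = -5*(-1 - 5) = -5*(-6) = 30)
m = -181172/15 (m = -362344/30 = -362344*1/30 = -181172/15 ≈ -12078.)
(209998 + m)/(q + 196279) = (209998 - 181172/15)/(-214954 + 196279) = (2968798/15)/(-18675) = (2968798/15)*(-1/18675) = -2968798/280125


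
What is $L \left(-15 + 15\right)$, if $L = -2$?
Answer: $0$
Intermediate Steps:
$L \left(-15 + 15\right) = - 2 \left(-15 + 15\right) = \left(-2\right) 0 = 0$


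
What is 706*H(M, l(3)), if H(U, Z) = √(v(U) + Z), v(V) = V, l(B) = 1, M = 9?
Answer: 706*√10 ≈ 2232.6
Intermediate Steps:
H(U, Z) = √(U + Z)
706*H(M, l(3)) = 706*√(9 + 1) = 706*√10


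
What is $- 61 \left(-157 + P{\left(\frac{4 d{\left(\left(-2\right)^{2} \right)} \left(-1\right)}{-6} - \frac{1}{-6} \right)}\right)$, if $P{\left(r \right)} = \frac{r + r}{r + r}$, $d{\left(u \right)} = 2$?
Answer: $9516$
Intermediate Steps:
$P{\left(r \right)} = 1$ ($P{\left(r \right)} = \frac{2 r}{2 r} = 2 r \frac{1}{2 r} = 1$)
$- 61 \left(-157 + P{\left(\frac{4 d{\left(\left(-2\right)^{2} \right)} \left(-1\right)}{-6} - \frac{1}{-6} \right)}\right) = - 61 \left(-157 + 1\right) = \left(-61\right) \left(-156\right) = 9516$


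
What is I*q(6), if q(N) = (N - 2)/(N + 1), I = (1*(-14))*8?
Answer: -64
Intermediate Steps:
I = -112 (I = -14*8 = -112)
q(N) = (-2 + N)/(1 + N)
I*q(6) = -112*(-2 + 6)/(1 + 6) = -112*4/7 = -64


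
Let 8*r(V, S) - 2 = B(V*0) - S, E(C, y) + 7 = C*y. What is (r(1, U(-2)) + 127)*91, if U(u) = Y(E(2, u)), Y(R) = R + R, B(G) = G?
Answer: 11830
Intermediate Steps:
E(C, y) = -7 + C*y
Y(R) = 2*R
U(u) = -14 + 4*u (U(u) = 2*(-7 + 2*u) = -14 + 4*u)
r(V, S) = ¼ - S/8 (r(V, S) = ¼ + (V*0 - S)/8 = ¼ + (0 - S)/8 = ¼ + (-S)/8 = ¼ - S/8)
(r(1, U(-2)) + 127)*91 = ((¼ - (-14 + 4*(-2))/8) + 127)*91 = ((¼ - (-14 - 8)/8) + 127)*91 = ((¼ - ⅛*(-22)) + 127)*91 = ((¼ + 11/4) + 127)*91 = (3 + 127)*91 = 130*91 = 11830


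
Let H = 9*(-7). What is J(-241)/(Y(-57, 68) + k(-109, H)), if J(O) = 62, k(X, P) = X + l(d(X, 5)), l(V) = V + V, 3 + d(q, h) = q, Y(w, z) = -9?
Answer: -31/171 ≈ -0.18129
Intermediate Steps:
H = -63
d(q, h) = -3 + q
l(V) = 2*V
k(X, P) = -6 + 3*X (k(X, P) = X + 2*(-3 + X) = X + (-6 + 2*X) = -6 + 3*X)
J(-241)/(Y(-57, 68) + k(-109, H)) = 62/(-9 + (-6 + 3*(-109))) = 62/(-9 + (-6 - 327)) = 62/(-9 - 333) = 62/(-342) = 62*(-1/342) = -31/171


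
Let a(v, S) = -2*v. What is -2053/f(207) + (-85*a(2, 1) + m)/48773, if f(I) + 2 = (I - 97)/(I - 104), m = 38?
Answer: 10313526095/4682208 ≈ 2202.7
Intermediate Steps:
f(I) = -2 + (-97 + I)/(-104 + I) (f(I) = -2 + (I - 97)/(I - 104) = -2 + (-97 + I)/(-104 + I))
-2053/f(207) + (-85*a(2, 1) + m)/48773 = -2053*(-104 + 207)/(111 - 1*207) + (-(-170)*2 + 38)/48773 = -2053*103/(111 - 207) + (-85*(-4) + 38)*(1/48773) = -2053/((1/103)*(-96)) + (340 + 38)*(1/48773) = -2053/(-96/103) + 378*(1/48773) = -2053*(-103/96) + 378/48773 = 211459/96 + 378/48773 = 10313526095/4682208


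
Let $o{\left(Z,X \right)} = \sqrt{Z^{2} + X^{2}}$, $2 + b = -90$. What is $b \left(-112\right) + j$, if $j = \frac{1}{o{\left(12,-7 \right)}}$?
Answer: $10304 + \frac{\sqrt{193}}{193} \approx 10304.0$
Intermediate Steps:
$b = -92$ ($b = -2 - 90 = -92$)
$o{\left(Z,X \right)} = \sqrt{X^{2} + Z^{2}}$
$j = \frac{\sqrt{193}}{193}$ ($j = \frac{1}{\sqrt{\left(-7\right)^{2} + 12^{2}}} = \frac{1}{\sqrt{49 + 144}} = \frac{1}{\sqrt{193}} = \frac{\sqrt{193}}{193} \approx 0.071982$)
$b \left(-112\right) + j = \left(-92\right) \left(-112\right) + \frac{\sqrt{193}}{193} = 10304 + \frac{\sqrt{193}}{193}$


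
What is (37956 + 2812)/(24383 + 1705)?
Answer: 5096/3261 ≈ 1.5627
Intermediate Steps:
(37956 + 2812)/(24383 + 1705) = 40768/26088 = 40768*(1/26088) = 5096/3261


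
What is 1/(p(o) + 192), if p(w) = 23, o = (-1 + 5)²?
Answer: 1/215 ≈ 0.0046512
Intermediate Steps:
o = 16 (o = 4² = 16)
1/(p(o) + 192) = 1/(23 + 192) = 1/215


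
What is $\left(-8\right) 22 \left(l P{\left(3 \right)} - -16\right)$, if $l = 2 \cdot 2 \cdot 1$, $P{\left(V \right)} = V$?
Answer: $-4928$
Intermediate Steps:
$l = 4$ ($l = 4 \cdot 1 = 4$)
$\left(-8\right) 22 \left(l P{\left(3 \right)} - -16\right) = \left(-8\right) 22 \left(4 \cdot 3 - -16\right) = - 176 \left(12 + 16\right) = \left(-176\right) 28 = -4928$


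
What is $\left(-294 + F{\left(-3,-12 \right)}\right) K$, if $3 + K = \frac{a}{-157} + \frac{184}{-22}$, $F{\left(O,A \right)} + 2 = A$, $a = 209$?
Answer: $\frac{613872}{157} \approx 3910.0$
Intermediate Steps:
$F{\left(O,A \right)} = -2 + A$
$K = - \frac{21924}{1727}$ ($K = -3 + \left(\frac{209}{-157} + \frac{184}{-22}\right) = -3 + \left(209 \left(- \frac{1}{157}\right) + 184 \left(- \frac{1}{22}\right)\right) = -3 - \frac{16743}{1727} = - \frac{21924}{1727} \approx -12.695$)
$\left(-294 + F{\left(-3,-12 \right)}\right) K = \left(-294 - 14\right) \left(- \frac{21924}{1727}\right) = \left(-308\right) \left(- \frac{21924}{1727}\right) = \frac{613872}{157}$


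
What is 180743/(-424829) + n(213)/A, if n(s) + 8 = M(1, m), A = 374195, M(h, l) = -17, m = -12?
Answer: -13528749522/31793777531 ≈ -0.42552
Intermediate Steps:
n(s) = -25 (n(s) = -8 - 17 = -25)
180743/(-424829) + n(213)/A = 180743/(-424829) - 25/374195 = 180743*(-1/424829) - 25*1/374195 = -180743/424829 - 5/74839 = -13528749522/31793777531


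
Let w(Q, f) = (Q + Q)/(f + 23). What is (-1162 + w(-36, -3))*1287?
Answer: -7500636/5 ≈ -1.5001e+6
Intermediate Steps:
w(Q, f) = 2*Q/(23 + f) (w(Q, f) = (2*Q)/(23 + f) = 2*Q/(23 + f))
(-1162 + w(-36, -3))*1287 = (-1162 + 2*(-36)/(23 - 3))*1287 = (-1162 + 2*(-36)/20)*1287 = (-1162 + 2*(-36)*(1/20))*1287 = (-1162 - 18/5)*1287 = -5828/5*1287 = -7500636/5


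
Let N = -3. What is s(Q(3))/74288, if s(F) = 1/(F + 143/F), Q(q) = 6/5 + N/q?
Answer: 5/265653888 ≈ 1.8821e-8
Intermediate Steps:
Q(q) = 6/5 - 3/q
s(Q(3))/74288 = ((6/5 - 3/3)/(143 + (6/5 - 3/3)²))/74288 = ((6/5 - 3*⅓)/(143 + (6/5 - 3*⅓)²))*(1/74288) = ((6/5 - 1)/(143 + (6/5 - 1)²))*(1/74288) = (1/(5*(143 + (⅕)²)))*(1/74288) = (1/(5*(143 + 1/25)))*(1/74288) = (1/(5*(3576/25)))*(1/74288) = ((⅕)*(25/3576))*(1/74288) = (5/3576)*(1/74288) = 5/265653888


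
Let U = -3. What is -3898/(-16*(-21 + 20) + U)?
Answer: -3898/13 ≈ -299.85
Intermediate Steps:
-3898/(-16*(-21 + 20) + U) = -3898/(-16*(-21 + 20) - 3) = -3898/(-16*(-1) - 3) = -3898/(16 - 3) = -3898/13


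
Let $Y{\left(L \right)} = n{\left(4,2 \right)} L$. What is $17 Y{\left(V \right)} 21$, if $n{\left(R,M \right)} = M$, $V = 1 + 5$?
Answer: $4284$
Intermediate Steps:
$V = 6$
$Y{\left(L \right)} = 2 L$
$17 Y{\left(V \right)} 21 = 17 \cdot 2 \cdot 6 \cdot 21 = 17 \cdot 12 \cdot 21 = 204 \cdot 21 = 4284$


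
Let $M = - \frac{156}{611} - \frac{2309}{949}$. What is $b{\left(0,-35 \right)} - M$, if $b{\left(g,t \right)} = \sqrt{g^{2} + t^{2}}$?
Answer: $\frac{1681016}{44603} \approx 37.688$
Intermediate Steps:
$M = - \frac{119911}{44603}$ ($M = \left(-156\right) \frac{1}{611} - \frac{2309}{949} = - \frac{12}{47} - \frac{2309}{949} = - \frac{119911}{44603} \approx -2.6884$)
$b{\left(0,-35 \right)} - M = \sqrt{0^{2} + \left(-35\right)^{2}} - - \frac{119911}{44603} = \sqrt{0 + 1225} + \frac{119911}{44603} = \sqrt{1225} + \frac{119911}{44603} = 35 + \frac{119911}{44603} = \frac{1681016}{44603}$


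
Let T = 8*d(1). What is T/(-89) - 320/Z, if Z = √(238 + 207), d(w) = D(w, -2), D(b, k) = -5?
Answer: 40/89 - 64*√445/89 ≈ -14.720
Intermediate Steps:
d(w) = -5
Z = √445 ≈ 21.095
T = -40 (T = 8*(-5) = -40)
T/(-89) - 320/Z = -40/(-89) - 320*√445/445 = -40*(-1/89) - 64*√445/89 = 40/89 - 64*√445/89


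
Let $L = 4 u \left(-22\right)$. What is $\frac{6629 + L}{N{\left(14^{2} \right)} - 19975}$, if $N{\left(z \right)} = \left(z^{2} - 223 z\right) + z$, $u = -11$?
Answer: $- \frac{7597}{25071} \approx -0.30302$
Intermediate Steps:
$N{\left(z \right)} = z^{2} - 222 z$
$L = 968$ ($L = 4 \left(-11\right) \left(-22\right) = \left(-44\right) \left(-22\right) = 968$)
$\frac{6629 + L}{N{\left(14^{2} \right)} - 19975} = \frac{6629 + 968}{14^{2} \left(-222 + 14^{2}\right) - 19975} = \frac{7597}{196 \left(-222 + 196\right) - 19975} = \frac{7597}{196 \left(-26\right) - 19975} = \frac{7597}{-5096 - 19975} = \frac{7597}{-25071} = 7597 \left(- \frac{1}{25071}\right) = - \frac{7597}{25071}$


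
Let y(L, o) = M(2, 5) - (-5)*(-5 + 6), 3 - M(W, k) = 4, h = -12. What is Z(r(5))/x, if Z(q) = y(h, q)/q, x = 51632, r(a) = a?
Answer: 1/64540 ≈ 1.5494e-5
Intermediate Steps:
M(W, k) = -1 (M(W, k) = 3 - 1*4 = 3 - 4 = -1)
y(L, o) = 4 (y(L, o) = -1 - (-5)*(-5 + 6) = -1 - (-5) = -1 - 1*(-5) = -1 + 5 = 4)
Z(q) = 4/q
Z(r(5))/x = (4/5)/51632 = (4*(1/5))*(1/51632) = (4/5)*(1/51632) = 1/64540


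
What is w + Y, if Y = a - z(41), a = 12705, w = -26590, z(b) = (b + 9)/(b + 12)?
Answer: -735955/53 ≈ -13886.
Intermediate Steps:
z(b) = (9 + b)/(12 + b)
Y = 673315/53 (Y = 12705 - (9 + 41)/(12 + 41) = 12705 - 50/53 = 673315/53 ≈ 12704.)
w + Y = -26590 + 673315/53 = -735955/53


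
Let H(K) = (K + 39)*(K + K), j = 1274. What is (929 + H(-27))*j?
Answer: 357994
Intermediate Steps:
H(K) = 2*K*(39 + K) (H(K) = (39 + K)*(2*K) = 2*K*(39 + K))
(929 + H(-27))*j = (929 + 2*(-27)*(39 - 27))*1274 = (929 + 2*(-27)*12)*1274 = (929 - 648)*1274 = 281*1274 = 357994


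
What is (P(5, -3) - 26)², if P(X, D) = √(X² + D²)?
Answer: (26 - √34)² ≈ 406.79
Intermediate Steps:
P(X, D) = √(D² + X²)
(P(5, -3) - 26)² = (√((-3)² + 5²) - 26)² = (√(9 + 25) - 26)² = (√34 - 26)² = (-26 + √34)²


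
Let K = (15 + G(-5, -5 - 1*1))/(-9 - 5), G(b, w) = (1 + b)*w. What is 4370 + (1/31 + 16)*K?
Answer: 268171/62 ≈ 4325.3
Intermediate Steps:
G(b, w) = w*(1 + b)
K = -39/14 (K = (15 + (-5 - 1*1)*(1 - 5))/(-9 - 5) = (15 + (-5 - 1)*(-4))/(-14) = (15 - 6*(-4))*(-1/14) = (15 + 24)*(-1/14) = 39*(-1/14) = -39/14 ≈ -2.7857)
4370 + (1/31 + 16)*K = 4370 + (1/31 + 16)*(-39/14) = 4370 + (497/31)*(-39/14) = 4370 - 2769/62 = 268171/62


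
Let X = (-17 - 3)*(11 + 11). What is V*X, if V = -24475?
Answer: 10769000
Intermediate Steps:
X = -440 (X = -20*22 = -440)
V*X = -24475*(-440) = 10769000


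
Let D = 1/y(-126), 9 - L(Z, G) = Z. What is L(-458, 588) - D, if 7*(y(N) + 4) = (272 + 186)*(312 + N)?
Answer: 39769713/85160 ≈ 467.00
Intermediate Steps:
y(N) = 142868/7 + 458*N/7 (y(N) = -4 + ((272 + 186)*(312 + N))/7 = -4 + (458*(312 + N))/7 = -4 + (142896 + 458*N)/7 = -4 + (142896/7 + 458*N/7) = 142868/7 + 458*N/7)
L(Z, G) = 9 - Z
D = 7/85160 (D = 1/(142868/7 + (458/7)*(-126)) = 1/(142868/7 - 8244) = 1/(85160/7) = 7/85160 ≈ 8.2198e-5)
L(-458, 588) - D = (9 - 1*(-458)) - 1*7/85160 = (9 + 458) - 7/85160 = 467 - 7/85160 = 39769713/85160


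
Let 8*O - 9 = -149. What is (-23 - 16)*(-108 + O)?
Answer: 9789/2 ≈ 4894.5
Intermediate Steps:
O = -35/2 (O = 9/8 + (⅛)*(-149) = 9/8 - 149/8 = -35/2 ≈ -17.500)
(-23 - 16)*(-108 + O) = (-23 - 16)*(-108 - 35/2) = -39*(-251/2) = 9789/2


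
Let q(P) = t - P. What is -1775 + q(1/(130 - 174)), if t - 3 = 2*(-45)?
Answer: -81927/44 ≈ -1862.0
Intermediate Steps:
t = -87 (t = 3 + 2*(-45) = 3 - 90 = -87)
q(P) = -87 - P
-1775 + q(1/(130 - 174)) = -1775 + (-87 - 1/(130 - 174)) = -1775 + (-87 - 1/(-44)) = -1775 + (-87 - 1*(-1/44)) = -1775 + (-87 + 1/44) = -1775 - 3827/44 = -81927/44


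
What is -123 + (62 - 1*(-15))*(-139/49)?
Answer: -2390/7 ≈ -341.43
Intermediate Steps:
-123 + (62 - 1*(-15))*(-139/49) = -123 + (62 + 15)*(-139*1/49) = -123 + 77*(-139/49) = -123 - 1529/7 = -2390/7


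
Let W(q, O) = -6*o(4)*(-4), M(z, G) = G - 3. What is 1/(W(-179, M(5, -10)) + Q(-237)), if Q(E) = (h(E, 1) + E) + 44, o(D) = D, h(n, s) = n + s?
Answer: -1/333 ≈ -0.0030030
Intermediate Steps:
M(z, G) = -3 + G
Q(E) = 45 + 2*E (Q(E) = ((E + 1) + E) + 44 = ((1 + E) + E) + 44 = (1 + 2*E) + 44 = 45 + 2*E)
W(q, O) = 96 (W(q, O) = -6*4*(-4) = -24*(-4) = 96)
1/(W(-179, M(5, -10)) + Q(-237)) = 1/(96 + (45 + 2*(-237))) = 1/(96 + (45 - 474)) = 1/(96 - 429) = 1/(-333) = -1/333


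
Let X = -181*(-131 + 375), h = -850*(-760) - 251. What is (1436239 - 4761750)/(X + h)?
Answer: -3325511/601585 ≈ -5.5279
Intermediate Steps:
h = 645749 (h = 646000 - 251 = 645749)
X = -44164 (X = -181*244 = -44164)
(1436239 - 4761750)/(X + h) = (1436239 - 4761750)/(-44164 + 645749) = -3325511/601585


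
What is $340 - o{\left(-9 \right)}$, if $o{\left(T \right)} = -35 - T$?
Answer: $366$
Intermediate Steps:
$340 - o{\left(-9 \right)} = 340 - \left(-35 - -9\right) = 340 - \left(-35 + 9\right) = 340 - -26 = 340 + 26 = 366$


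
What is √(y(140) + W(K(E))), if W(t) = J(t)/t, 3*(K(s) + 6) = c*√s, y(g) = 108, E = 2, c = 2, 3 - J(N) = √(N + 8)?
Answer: √(3870 - 432*√2 + 2*√6*√(3 + √2))/(2*√(9 - √2)) ≈ 10.380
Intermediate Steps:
J(N) = 3 - √(8 + N) (J(N) = 3 - √(N + 8) = 3 - √(8 + N))
K(s) = -6 + 2*√s/3 (K(s) = -6 + (2*√s)/3 = -6 + 2*√s/3)
W(t) = (3 - √(8 + t))/t
√(y(140) + W(K(E))) = √(108 + (3 - √(8 + (-6 + 2*√2/3)))/(-6 + 2*√2/3)) = √(108 + (3 - √(2 + 2*√2/3))/(-6 + 2*√2/3))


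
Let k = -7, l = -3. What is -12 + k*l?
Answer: 9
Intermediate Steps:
-12 + k*l = -12 - 7*(-3) = -12 + 21 = 9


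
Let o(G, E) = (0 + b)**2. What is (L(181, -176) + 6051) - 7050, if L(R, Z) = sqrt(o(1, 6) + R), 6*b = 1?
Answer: -999 + 7*sqrt(133)/6 ≈ -985.54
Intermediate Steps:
b = 1/6 (b = (1/6)*1 = 1/6 ≈ 0.16667)
o(G, E) = 1/36 (o(G, E) = (0 + 1/6)**2 = (1/6)**2 = 1/36)
L(R, Z) = sqrt(1/36 + R)
(L(181, -176) + 6051) - 7050 = (sqrt(1 + 36*181)/6 + 6051) - 7050 = (sqrt(1 + 6516)/6 + 6051) - 7050 = (sqrt(6517)/6 + 6051) - 7050 = ((7*sqrt(133))/6 + 6051) - 7050 = (7*sqrt(133)/6 + 6051) - 7050 = (6051 + 7*sqrt(133)/6) - 7050 = -999 + 7*sqrt(133)/6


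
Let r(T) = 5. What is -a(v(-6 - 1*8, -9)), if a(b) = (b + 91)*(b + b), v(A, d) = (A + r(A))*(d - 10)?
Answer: -89604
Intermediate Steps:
v(A, d) = (-10 + d)*(5 + A) (v(A, d) = (A + 5)*(d - 10) = (5 + A)*(-10 + d) = (-10 + d)*(5 + A))
a(b) = 2*b*(91 + b) (a(b) = (91 + b)*(2*b) = 2*b*(91 + b))
-a(v(-6 - 1*8, -9)) = -2*(-50 - 10*(-6 - 1*8) + 5*(-9) + (-6 - 1*8)*(-9))*(91 + (-50 - 10*(-6 - 1*8) + 5*(-9) + (-6 - 1*8)*(-9))) = -2*(-50 - 10*(-6 - 8) - 45 + (-6 - 8)*(-9))*(91 + (-50 - 10*(-6 - 8) - 45 + (-6 - 8)*(-9))) = -2*(-50 - 10*(-14) - 45 - 14*(-9))*(91 + (-50 - 10*(-14) - 45 - 14*(-9))) = -2*(-50 + 140 - 45 + 126)*(91 + (-50 + 140 - 45 + 126)) = -2*171*(91 + 171) = -2*171*262 = -1*89604 = -89604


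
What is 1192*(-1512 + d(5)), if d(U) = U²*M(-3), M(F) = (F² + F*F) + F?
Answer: -1355304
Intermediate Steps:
M(F) = F + 2*F² (M(F) = (F² + F²) + F = 2*F² + F = F + 2*F²)
d(U) = 15*U² (d(U) = U²*(-3*(1 + 2*(-3))) = U²*(-3*(1 - 6)) = U²*(-3*(-5)) = U²*15 = 15*U²)
1192*(-1512 + d(5)) = 1192*(-1512 + 15*5²) = 1192*(-1512 + 15*25) = 1192*(-1512 + 375) = 1192*(-1137) = -1355304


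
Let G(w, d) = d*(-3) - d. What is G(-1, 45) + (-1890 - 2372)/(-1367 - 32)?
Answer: -247558/1399 ≈ -176.95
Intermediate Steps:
G(w, d) = -4*d (G(w, d) = -3*d - d = -4*d)
G(-1, 45) + (-1890 - 2372)/(-1367 - 32) = -4*45 + (-1890 - 2372)/(-1367 - 32) = -180 - 4262/(-1399) = -180 - 4262*(-1/1399) = -180 + 4262/1399 = -247558/1399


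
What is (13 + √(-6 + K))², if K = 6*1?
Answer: 169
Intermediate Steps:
K = 6
(13 + √(-6 + K))² = (13 + √(-6 + 6))² = (13 + √0)² = (13 + 0)² = 13² = 169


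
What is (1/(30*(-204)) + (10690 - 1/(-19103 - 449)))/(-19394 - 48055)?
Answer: -159893321521/1008853578720 ≈ -0.15849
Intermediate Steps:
(1/(30*(-204)) + (10690 - 1/(-19103 - 449)))/(-19394 - 48055) = (1/(-6120) + (10690 - 1/(-19552)))/(-67449) = (-1/6120 + (10690 - 1*(-1/19552)))*(-1/67449) = (-1/6120 + (10690 + 1/19552))*(-1/67449) = (-1/6120 + 209010881/19552)*(-1/67449) = (159893321521/14957280)*(-1/67449) = -159893321521/1008853578720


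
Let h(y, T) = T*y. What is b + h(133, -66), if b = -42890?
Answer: -51668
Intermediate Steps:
b + h(133, -66) = -42890 - 66*133 = -42890 - 8778 = -51668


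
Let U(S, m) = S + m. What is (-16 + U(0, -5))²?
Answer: 441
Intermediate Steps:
(-16 + U(0, -5))² = (-16 + (0 - 5))² = (-16 - 5)² = (-21)² = 441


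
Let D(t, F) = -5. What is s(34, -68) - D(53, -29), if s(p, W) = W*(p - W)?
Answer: -6931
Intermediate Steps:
s(34, -68) - D(53, -29) = -68*(34 - 1*(-68)) - 1*(-5) = -68*(34 + 68) + 5 = -68*102 + 5 = -6936 + 5 = -6931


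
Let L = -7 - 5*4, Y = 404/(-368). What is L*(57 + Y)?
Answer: -138861/92 ≈ -1509.4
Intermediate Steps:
Y = -101/92 (Y = 404*(-1/368) = -101/92 ≈ -1.0978)
L = -27 (L = -7 - 20 = -27)
L*(57 + Y) = -27*(57 - 101/92) = -27*5143/92 = -138861/92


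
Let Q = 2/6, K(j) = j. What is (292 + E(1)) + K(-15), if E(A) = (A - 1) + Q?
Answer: 832/3 ≈ 277.33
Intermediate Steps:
Q = ⅓ (Q = 2*(⅙) = ⅓ ≈ 0.33333)
E(A) = -⅔ + A (E(A) = (A - 1) + ⅓ = (-1 + A) + ⅓ = -⅔ + A)
(292 + E(1)) + K(-15) = (292 + (-⅔ + 1)) - 15 = (292 + ⅓) - 15 = 877/3 - 15 = 832/3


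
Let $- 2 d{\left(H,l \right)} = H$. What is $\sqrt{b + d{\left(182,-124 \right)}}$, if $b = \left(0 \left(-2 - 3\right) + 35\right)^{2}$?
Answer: $9 \sqrt{14} \approx 33.675$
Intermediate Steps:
$d{\left(H,l \right)} = - \frac{H}{2}$
$b = 1225$ ($b = \left(0 \left(-5\right) + 35\right)^{2} = \left(0 + 35\right)^{2} = 35^{2} = 1225$)
$\sqrt{b + d{\left(182,-124 \right)}} = \sqrt{1225 - 91} = \sqrt{1134} = 9 \sqrt{14}$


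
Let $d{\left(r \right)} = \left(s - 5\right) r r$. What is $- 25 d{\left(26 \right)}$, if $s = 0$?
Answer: $84500$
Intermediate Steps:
$d{\left(r \right)} = - 5 r^{2}$ ($d{\left(r \right)} = \left(0 - 5\right) r r = - 5 r r = - 5 r^{2}$)
$- 25 d{\left(26 \right)} = - 25 \left(- 5 \cdot 26^{2}\right) = - 25 \left(\left(-5\right) 676\right) = \left(-25\right) \left(-3380\right) = 84500$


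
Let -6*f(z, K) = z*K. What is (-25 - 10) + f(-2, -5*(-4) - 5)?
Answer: -30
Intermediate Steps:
f(z, K) = -K*z/6 (f(z, K) = -z*K/6 = -K*z/6)
(-25 - 10) + f(-2, -5*(-4) - 5) = (-25 - 10) - 1/6*(-5*(-4) - 5)*(-2) = -35 - 1/6*(20 - 5)*(-2) = -35 - 1/6*15*(-2) = -35 + 5 = -30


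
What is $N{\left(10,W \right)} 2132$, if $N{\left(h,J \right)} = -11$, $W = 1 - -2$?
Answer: $-23452$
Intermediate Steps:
$W = 3$ ($W = 1 + 2 = 3$)
$N{\left(10,W \right)} 2132 = \left(-11\right) 2132 = -23452$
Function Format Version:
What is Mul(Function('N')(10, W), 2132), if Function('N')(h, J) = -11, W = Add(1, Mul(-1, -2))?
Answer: -23452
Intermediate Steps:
W = 3 (W = Add(1, 2) = 3)
Mul(Function('N')(10, W), 2132) = Mul(-11, 2132) = -23452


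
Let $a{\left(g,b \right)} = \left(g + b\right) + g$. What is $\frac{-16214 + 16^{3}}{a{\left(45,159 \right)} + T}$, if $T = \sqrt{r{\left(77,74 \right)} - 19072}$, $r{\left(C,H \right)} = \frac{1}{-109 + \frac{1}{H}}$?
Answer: $- \frac{8111728610}{217951273} + \frac{12118 i \sqrt{1240524056010}}{653853819} \approx -37.218 + 20.642 i$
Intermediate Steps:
$a{\left(g,b \right)} = b + 2 g$ ($a{\left(g,b \right)} = \left(b + g\right) + g = b + 2 g$)
$T = \frac{i \sqrt{1240524056010}}{8065}$ ($T = \sqrt{\left(-1\right) 74 \frac{1}{-1 + 109 \cdot 74} - 19072} = \sqrt{\left(-1\right) 74 \frac{1}{-1 + 8066} - 19072} = \sqrt{\left(-1\right) 74 \cdot \frac{1}{8065} - 19072} = \sqrt{- \frac{74}{8065} - 19072} = \sqrt{- \frac{153815754}{8065}} = \frac{i \sqrt{1240524056010}}{8065} \approx 138.1 i$)
$\frac{-16214 + 16^{3}}{a{\left(45,159 \right)} + T} = \frac{-16214 + 16^{3}}{\left(159 + 2 \cdot 45\right) + \frac{i \sqrt{1240524056010}}{8065}} = \frac{-16214 + 4096}{\left(159 + 90\right) + \frac{i \sqrt{1240524056010}}{8065}} = - \frac{12118}{249 + \frac{i \sqrt{1240524056010}}{8065}}$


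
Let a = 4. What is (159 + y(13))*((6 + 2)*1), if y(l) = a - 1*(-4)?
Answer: 1336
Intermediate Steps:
y(l) = 8 (y(l) = 4 - 1*(-4) = 4 + 4 = 8)
(159 + y(13))*((6 + 2)*1) = (159 + 8)*((6 + 2)*1) = 167*(8*1) = 167*8 = 1336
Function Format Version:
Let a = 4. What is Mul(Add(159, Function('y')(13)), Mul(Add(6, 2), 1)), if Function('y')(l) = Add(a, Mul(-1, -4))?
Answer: 1336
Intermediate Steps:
Function('y')(l) = 8 (Function('y')(l) = Add(4, Mul(-1, -4)) = Add(4, 4) = 8)
Mul(Add(159, Function('y')(13)), Mul(Add(6, 2), 1)) = Mul(Add(159, 8), Mul(Add(6, 2), 1)) = Mul(167, Mul(8, 1)) = Mul(167, 8) = 1336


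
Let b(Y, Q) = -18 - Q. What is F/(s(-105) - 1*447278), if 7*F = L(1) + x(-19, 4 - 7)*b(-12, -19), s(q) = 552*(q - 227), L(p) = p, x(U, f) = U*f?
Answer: -29/2206897 ≈ -1.3141e-5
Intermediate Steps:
s(q) = -125304 + 552*q (s(q) = 552*(-227 + q) = -125304 + 552*q)
F = 58/7 (F = (1 + (-19*(4 - 7))*(-18 - 1*(-19)))/7 = (1 + (-19*(-3))*(-18 + 19))/7 = (1 + 57*1)/7 = (1 + 57)/7 = (1/7)*58 = 58/7 ≈ 8.2857)
F/(s(-105) - 1*447278) = 58/(7*((-125304 + 552*(-105)) - 1*447278)) = 58/(7*((-125304 - 57960) - 447278)) = 58/(7*(-183264 - 447278)) = (58/7)/(-630542) = (58/7)*(-1/630542) = -29/2206897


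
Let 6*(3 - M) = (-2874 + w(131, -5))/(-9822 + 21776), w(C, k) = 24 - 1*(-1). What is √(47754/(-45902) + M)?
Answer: √1354460894794016763/823068762 ≈ 1.4140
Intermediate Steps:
w(C, k) = 25 (w(C, k) = 24 + 1 = 25)
M = 218021/71724 (M = 3 - (-2874 + 25)/(6*(-9822 + 21776)) = 3 - (-2849)/(6*11954) = 3 - ⅙*(-2849/11954) = 3 + 2849/71724 = 218021/71724 ≈ 3.0397)
√(47754/(-45902) + M) = √(47754/(-45902) + 218021/71724) = √(47754*(-1/45902) + 218021/71724) = √(-23877/22951 + 218021/71724) = √(3291246023/1646137524) = √1354460894794016763/823068762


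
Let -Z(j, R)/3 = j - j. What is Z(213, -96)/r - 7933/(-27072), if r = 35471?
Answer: 7933/27072 ≈ 0.29303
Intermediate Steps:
Z(j, R) = 0 (Z(j, R) = -3*(j - j) = -3*0 = 0)
Z(213, -96)/r - 7933/(-27072) = 0/35471 - 7933/(-27072) = 0*(1/35471) - 7933*(-1/27072) = 0 + 7933/27072 = 7933/27072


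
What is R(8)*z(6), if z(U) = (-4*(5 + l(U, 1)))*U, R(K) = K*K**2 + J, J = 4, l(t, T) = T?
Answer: -74304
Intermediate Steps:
R(K) = 4 + K**3 (R(K) = K*K**2 + 4 = K**3 + 4 = 4 + K**3)
z(U) = -24*U (z(U) = (-4*(5 + 1))*U = (-4*6)*U = -24*U)
R(8)*z(6) = (4 + 8**3)*(-24*6) = (4 + 512)*(-144) = 516*(-144) = -74304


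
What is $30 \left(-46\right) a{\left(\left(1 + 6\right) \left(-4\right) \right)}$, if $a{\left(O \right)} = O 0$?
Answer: $0$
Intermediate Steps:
$a{\left(O \right)} = 0$
$30 \left(-46\right) a{\left(\left(1 + 6\right) \left(-4\right) \right)} = 30 \left(-46\right) 0 = \left(-1380\right) 0 = 0$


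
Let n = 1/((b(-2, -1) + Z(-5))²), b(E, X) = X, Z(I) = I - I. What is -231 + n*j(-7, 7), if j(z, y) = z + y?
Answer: -231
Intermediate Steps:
Z(I) = 0
j(z, y) = y + z
n = 1 (n = 1/((-1 + 0)²) = 1/((-1)²) = 1/1 = 1)
-231 + n*j(-7, 7) = -231 + 1*(7 - 7) = -231 + 1*0 = -231 + 0 = -231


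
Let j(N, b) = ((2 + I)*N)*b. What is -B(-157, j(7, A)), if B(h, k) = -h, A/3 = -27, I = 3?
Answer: -157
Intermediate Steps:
A = -81 (A = 3*(-27) = -81)
j(N, b) = 5*N*b (j(N, b) = ((2 + 3)*N)*b = (5*N)*b = 5*N*b)
-B(-157, j(7, A)) = -(-1)*(-157) = -1*157 = -157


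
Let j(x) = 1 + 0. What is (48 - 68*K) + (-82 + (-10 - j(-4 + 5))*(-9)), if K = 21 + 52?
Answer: -4899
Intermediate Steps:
K = 73
j(x) = 1
(48 - 68*K) + (-82 + (-10 - j(-4 + 5))*(-9)) = (48 - 68*73) + (-82 + (-10 - 1*1)*(-9)) = (48 - 4964) + (-82 + (-10 - 1)*(-9)) = -4916 + (-82 - 11*(-9)) = -4916 + (-82 + 99) = -4916 + 17 = -4899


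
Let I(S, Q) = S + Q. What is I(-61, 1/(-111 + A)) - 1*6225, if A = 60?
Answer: -320587/51 ≈ -6286.0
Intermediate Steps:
I(S, Q) = Q + S
I(-61, 1/(-111 + A)) - 1*6225 = (1/(-111 + 60) - 61) - 1*6225 = (1/(-51) - 61) - 6225 = (-1/51 - 61) - 6225 = -3112/51 - 6225 = -320587/51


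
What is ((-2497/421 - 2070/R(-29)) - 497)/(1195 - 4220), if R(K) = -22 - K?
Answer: 2353608/8914675 ≈ 0.26402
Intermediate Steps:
((-2497/421 - 2070/R(-29)) - 497)/(1195 - 4220) = ((-2497/421 - 2070/(-22 - 1*(-29))) - 497)/(1195 - 4220) = ((-2497*1/421 - 2070/(-22 + 29)) - 497)/(-3025) = ((-2497/421 - 2070/7) - 497)*(-1/3025) = (-888949/2947 - 497)*(-1/3025) = -2353608/2947*(-1/3025) = 2353608/8914675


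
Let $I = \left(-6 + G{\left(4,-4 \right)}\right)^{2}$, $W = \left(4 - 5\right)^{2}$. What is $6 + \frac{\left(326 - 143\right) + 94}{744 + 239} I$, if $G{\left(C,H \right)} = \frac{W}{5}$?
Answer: $\frac{380407}{24575} \approx 15.479$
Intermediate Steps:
$W = 1$ ($W = \left(-1\right)^{2} = 1$)
$G{\left(C,H \right)} = \frac{1}{5}$ ($G{\left(C,H \right)} = 1 \cdot \frac{1}{5} = \frac{1}{5}$)
$I = \frac{841}{25}$ ($I = \left(-6 + \frac{1}{5}\right)^{2} = \left(- \frac{29}{5}\right)^{2} = \frac{841}{25} \approx 33.64$)
$6 + \frac{\left(326 - 143\right) + 94}{744 + 239} I = 6 + \frac{\left(326 - 143\right) + 94}{744 + 239} \cdot \frac{841}{25} = 6 + \frac{183 + 94}{983} \cdot \frac{841}{25} = 6 + 277 \cdot \frac{1}{983} \cdot \frac{841}{25} = 6 + \frac{277}{983} \cdot \frac{841}{25} = 6 + \frac{232957}{24575} = \frac{380407}{24575}$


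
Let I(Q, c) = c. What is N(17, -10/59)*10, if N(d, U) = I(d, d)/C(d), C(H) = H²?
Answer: 10/17 ≈ 0.58823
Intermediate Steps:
N(d, U) = 1/d (N(d, U) = d/(d²) = d/d² = 1/d)
N(17, -10/59)*10 = 10/17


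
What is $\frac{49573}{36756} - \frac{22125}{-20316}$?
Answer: $\frac{37923991}{15556977} \approx 2.4377$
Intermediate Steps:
$\frac{49573}{36756} - \frac{22125}{-20316} = 49573 \cdot \frac{1}{36756} - - \frac{7375}{6772} = \frac{49573}{36756} + \frac{7375}{6772} = \frac{37923991}{15556977}$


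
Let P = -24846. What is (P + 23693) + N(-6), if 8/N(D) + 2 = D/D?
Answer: -1161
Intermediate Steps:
N(D) = -8 (N(D) = 8/(-2 + D/D) = 8/(-2 + 1) = 8/(-1) = 8*(-1) = -8)
(P + 23693) + N(-6) = (-24846 + 23693) - 8 = -1153 - 8 = -1161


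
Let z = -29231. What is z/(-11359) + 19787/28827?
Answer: 1067402570/327445893 ≈ 3.2598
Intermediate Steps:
z/(-11359) + 19787/28827 = -29231/(-11359) + 19787/28827 = -29231*(-1/11359) + 19787*(1/28827) = 29231/11359 + 19787/28827 = 1067402570/327445893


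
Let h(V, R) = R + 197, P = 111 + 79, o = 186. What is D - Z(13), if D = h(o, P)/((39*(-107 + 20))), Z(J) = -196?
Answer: 73849/377 ≈ 195.89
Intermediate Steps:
P = 190
h(V, R) = 197 + R
D = -43/377 (D = (197 + 190)/((39*(-107 + 20))) = 387/((39*(-87))) = 387/(-3393) = 387*(-1/3393) = -43/377 ≈ -0.11406)
D - Z(13) = -43/377 - 1*(-196) = -43/377 + 196 = 73849/377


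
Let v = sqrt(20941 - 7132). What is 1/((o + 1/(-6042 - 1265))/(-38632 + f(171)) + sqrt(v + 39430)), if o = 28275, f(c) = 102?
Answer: 1/(-103302712/140769355 + sqrt(39430 + sqrt(13809))) ≈ 0.0050471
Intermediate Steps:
v = sqrt(13809) ≈ 117.51
1/((o + 1/(-6042 - 1265))/(-38632 + f(171)) + sqrt(v + 39430)) = 1/((28275 + 1/(-6042 - 1265))/(-38632 + 102) + sqrt(sqrt(13809) + 39430)) = 1/((28275 + 1/(-7307))/(-38530) + sqrt(39430 + sqrt(13809))) = 1/((28275 - 1/7307)*(-1/38530) + sqrt(39430 + sqrt(13809))) = 1/((206605424/7307)*(-1/38530) + sqrt(39430 + sqrt(13809))) = 1/(-103302712/140769355 + sqrt(39430 + sqrt(13809)))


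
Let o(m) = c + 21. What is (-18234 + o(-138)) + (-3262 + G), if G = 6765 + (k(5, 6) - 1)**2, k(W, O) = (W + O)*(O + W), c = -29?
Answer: -339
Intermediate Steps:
o(m) = -8 (o(m) = -29 + 21 = -8)
k(W, O) = (O + W)**2 (k(W, O) = (O + W)*(O + W) = (O + W)**2)
G = 21165 (G = 6765 + ((6 + 5)**2 - 1)**2 = 6765 + (11**2 - 1)**2 = 6765 + (121 - 1)**2 = 6765 + 120**2 = 6765 + 14400 = 21165)
(-18234 + o(-138)) + (-3262 + G) = (-18234 - 8) + (-3262 + 21165) = -18242 + 17903 = -339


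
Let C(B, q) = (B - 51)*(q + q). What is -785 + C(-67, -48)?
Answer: 10543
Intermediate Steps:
C(B, q) = 2*q*(-51 + B) (C(B, q) = (-51 + B)*(2*q) = 2*q*(-51 + B))
-785 + C(-67, -48) = -785 + 2*(-48)*(-51 - 67) = -785 + 2*(-48)*(-118) = -785 + 11328 = 10543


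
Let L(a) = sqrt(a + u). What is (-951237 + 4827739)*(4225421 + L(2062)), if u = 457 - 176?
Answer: 16379852957342 + 3876502*sqrt(2343) ≈ 1.6380e+13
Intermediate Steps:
u = 281
L(a) = sqrt(281 + a) (L(a) = sqrt(a + 281) = sqrt(281 + a))
(-951237 + 4827739)*(4225421 + L(2062)) = (-951237 + 4827739)*(4225421 + sqrt(281 + 2062)) = 3876502*(4225421 + sqrt(2343)) = 16379852957342 + 3876502*sqrt(2343)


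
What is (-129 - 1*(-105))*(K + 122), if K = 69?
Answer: -4584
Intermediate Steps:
(-129 - 1*(-105))*(K + 122) = (-129 - 1*(-105))*(69 + 122) = (-129 + 105)*191 = -24*191 = -4584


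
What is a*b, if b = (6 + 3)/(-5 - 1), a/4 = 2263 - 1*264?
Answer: -11994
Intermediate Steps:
a = 7996 (a = 4*(2263 - 1*264) = 4*(2263 - 264) = 4*1999 = 7996)
b = -3/2 (b = 9/(-6) = 9*(-⅙) = -3/2 ≈ -1.5000)
a*b = 7996*(-3/2) = -11994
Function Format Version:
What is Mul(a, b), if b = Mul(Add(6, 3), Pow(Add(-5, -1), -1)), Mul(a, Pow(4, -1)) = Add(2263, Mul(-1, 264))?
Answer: -11994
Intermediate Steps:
a = 7996 (a = Mul(4, Add(2263, Mul(-1, 264))) = Mul(4, Add(2263, -264)) = Mul(4, 1999) = 7996)
b = Rational(-3, 2) (b = Mul(9, Pow(-6, -1)) = Mul(9, Rational(-1, 6)) = Rational(-3, 2) ≈ -1.5000)
Mul(a, b) = Mul(7996, Rational(-3, 2)) = -11994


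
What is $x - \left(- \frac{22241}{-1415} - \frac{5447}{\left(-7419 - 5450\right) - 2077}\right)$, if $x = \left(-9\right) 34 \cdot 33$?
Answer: $- \frac{213898583311}{21148590} \approx -10114.0$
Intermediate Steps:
$x = -10098$ ($x = \left(-306\right) 33 = -10098$)
$x - \left(- \frac{22241}{-1415} - \frac{5447}{\left(-7419 - 5450\right) - 2077}\right) = -10098 - \left(- \frac{22241}{-1415} - \frac{5447}{\left(-7419 - 5450\right) - 2077}\right) = -10098 - \left(\left(-22241\right) \left(- \frac{1}{1415}\right) - \frac{5447}{-12869 - 2077}\right) = -10098 - \left(\frac{22241}{1415} - \frac{5447}{-14946}\right) = -10098 - \left(\frac{22241}{1415} - - \frac{5447}{14946}\right) = -10098 - \left(\frac{22241}{1415} + \frac{5447}{14946}\right) = -10098 - \frac{340121491}{21148590} = - \frac{213898583311}{21148590}$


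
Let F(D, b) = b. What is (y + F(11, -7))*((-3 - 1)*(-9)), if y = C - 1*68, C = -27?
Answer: -3672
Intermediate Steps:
y = -95 (y = -27 - 1*68 = -27 - 68 = -95)
(y + F(11, -7))*((-3 - 1)*(-9)) = (-95 - 7)*((-3 - 1)*(-9)) = -(-408)*(-9) = -102*36 = -3672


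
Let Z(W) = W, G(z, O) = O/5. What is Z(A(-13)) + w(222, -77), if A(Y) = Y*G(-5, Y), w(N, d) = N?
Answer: 1279/5 ≈ 255.80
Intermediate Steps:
G(z, O) = O/5 (G(z, O) = O*(1/5) = O/5)
A(Y) = Y**2/5 (A(Y) = Y*(Y/5) = Y**2/5)
Z(A(-13)) + w(222, -77) = (1/5)*(-13)**2 + 222 = (1/5)*169 + 222 = 169/5 + 222 = 1279/5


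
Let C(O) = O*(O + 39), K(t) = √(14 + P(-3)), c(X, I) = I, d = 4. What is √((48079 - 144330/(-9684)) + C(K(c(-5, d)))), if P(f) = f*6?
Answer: √(125274007470 + 203189688*I)/1614 ≈ 219.29 + 0.17784*I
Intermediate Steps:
P(f) = 6*f
K(t) = 2*I (K(t) = √(14 + 6*(-3)) = √(14 - 18) = √(-4) = 2*I)
C(O) = O*(39 + O)
√((48079 - 144330/(-9684)) + C(K(c(-5, d)))) = √((48079 - 144330/(-9684)) + (2*I)*(39 + 2*I)) = √((48079 - 144330*(-1)/9684) + 2*I*(39 + 2*I)) = √((48079 - 1*(-24055/1614)) + 2*I*(39 + 2*I)) = √((48079 + 24055/1614) + 2*I*(39 + 2*I)) = √(77623561/1614 + 2*I*(39 + 2*I))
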